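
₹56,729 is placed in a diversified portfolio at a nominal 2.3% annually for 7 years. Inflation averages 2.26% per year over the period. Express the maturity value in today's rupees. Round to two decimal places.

₹56,884.51

Nominal value at maturity: ₹56,729 × (1 + 2.3%)^7 ≈ ₹66,517.29.
Price-level factor over 7 years: (1 + 2.26%)^7 ≈ 1.1693392266.
The maturity value deflated by that factor is the answer in today's purchasing power.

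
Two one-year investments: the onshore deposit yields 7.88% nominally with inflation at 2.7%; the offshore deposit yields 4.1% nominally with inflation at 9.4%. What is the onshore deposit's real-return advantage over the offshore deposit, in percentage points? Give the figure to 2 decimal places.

The onshore deposit real return: 1.0788/1.027 − 1 = 5.044%.
The offshore deposit real return: 1.041/1.094 − 1 = -4.845%.
Difference: 5.044 − (-4.845) = 9.889 pp.

9.89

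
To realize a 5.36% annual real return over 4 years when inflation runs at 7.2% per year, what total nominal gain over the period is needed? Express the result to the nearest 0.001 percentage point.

62.735%

Required annual nominal rate: (1+5.36%)(1+7.2%) − 1 = 12.94592%.
Cumulative over 4 years: (1 + 0.1294592)^4 − 1 ≈ 0.62735.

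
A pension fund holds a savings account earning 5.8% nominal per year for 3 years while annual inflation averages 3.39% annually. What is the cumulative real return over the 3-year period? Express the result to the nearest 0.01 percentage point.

7.16%

The annual real rate is (1+5.8%)/(1+3.39%) − 1 = 2.3310%.
Compounded over 3 years: (1 + 0.023310)^3 − 1 ≈ 0.07157.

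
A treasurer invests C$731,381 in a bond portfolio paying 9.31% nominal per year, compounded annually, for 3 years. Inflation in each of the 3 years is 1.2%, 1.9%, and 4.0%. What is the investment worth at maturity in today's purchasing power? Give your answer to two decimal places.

Nominal value at maturity: C$731,381 × (1 + 9.31%)^3 ≈ C$955,263.88.
Price-level factor over 3 years: 1.012 × 1.019 × 1.040 = 1.07247712.
Dividing the nominal maturity value by the price-level factor gives the value in today's money.

C$890,707.93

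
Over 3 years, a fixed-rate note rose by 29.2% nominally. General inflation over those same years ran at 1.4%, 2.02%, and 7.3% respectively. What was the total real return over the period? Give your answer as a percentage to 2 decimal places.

16.40%

Cumulative inflation factor: 1.014 × 1.0202 × 1.073 ≈ 1.11000.
Nominal growth factor: 1.29200. Real growth factor = 1.29200 / 1.11000 ≈ 1.16396.
Total real return ≈ 16.3964%.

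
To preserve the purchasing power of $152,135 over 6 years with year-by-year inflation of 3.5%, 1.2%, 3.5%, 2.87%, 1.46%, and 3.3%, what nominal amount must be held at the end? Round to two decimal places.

$177,817.41

Cumulative price-level factor: 1.035 × 1.012 × 1.035 × 1.0287 × 1.0146 × 1.033 ≈ 1.1688132640.
Multiplying $152,135 by the price-level factor gives the future nominal sum.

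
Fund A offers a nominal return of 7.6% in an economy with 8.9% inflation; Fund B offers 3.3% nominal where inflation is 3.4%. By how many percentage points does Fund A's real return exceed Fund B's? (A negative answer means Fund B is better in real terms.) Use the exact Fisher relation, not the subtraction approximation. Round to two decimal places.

-1.10

Fund A real return: 1.076/1.089 − 1 = -1.194%.
Fund B real return: 1.033/1.034 − 1 = -0.097%.
Difference: -1.194 − (-0.097) = -1.097 pp.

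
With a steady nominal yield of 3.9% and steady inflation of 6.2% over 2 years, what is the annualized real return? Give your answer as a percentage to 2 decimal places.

With constant rates the annual real return is the same each year: (1+3.9%)/(1+6.2%) − 1 = -0.02166.

-2.17%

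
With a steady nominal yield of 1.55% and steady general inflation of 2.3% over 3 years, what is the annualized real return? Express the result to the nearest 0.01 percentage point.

With constant rates the annual real return is the same each year: (1+1.55%)/(1+2.3%) − 1 = -0.00733.

-0.73%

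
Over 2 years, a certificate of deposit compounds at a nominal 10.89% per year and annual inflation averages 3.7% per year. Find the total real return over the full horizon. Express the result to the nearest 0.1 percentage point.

The annual real rate is (1+10.89%)/(1+3.7%) − 1 = 6.9335%.
Compounded over 2 years: (1 + 0.069335)^2 − 1 ≈ 0.14348.

14.3%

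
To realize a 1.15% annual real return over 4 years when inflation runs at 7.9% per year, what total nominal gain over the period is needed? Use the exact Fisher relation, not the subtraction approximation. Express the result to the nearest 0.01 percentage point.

Required annual nominal rate: (1+1.15%)(1+7.9%) − 1 = 9.14085%.
Cumulative over 4 years: (1 + 0.0914085)^4 − 1 ≈ 0.41889.

41.89%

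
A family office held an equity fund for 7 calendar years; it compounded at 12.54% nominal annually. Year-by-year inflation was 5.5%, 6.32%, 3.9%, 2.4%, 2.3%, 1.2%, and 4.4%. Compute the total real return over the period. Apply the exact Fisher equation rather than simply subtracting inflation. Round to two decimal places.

77.26%

Cumulative inflation factor: 1.055 × 1.0632 × 1.039 × 1.024 × 1.023 × 1.012 × 1.044 ≈ 1.28985.
Nominal growth factor: 2.28638. Real growth factor = 2.28638 / 1.28985 ≈ 1.77259.
Total real return ≈ 77.2592%.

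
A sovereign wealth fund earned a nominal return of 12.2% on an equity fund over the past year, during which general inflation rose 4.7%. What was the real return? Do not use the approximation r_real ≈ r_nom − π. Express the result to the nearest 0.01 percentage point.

Real return via the Fisher equation: (1 + 12.2%)/(1 + 4.7%) − 1 = 1.122/1.047 − 1 ≈ 0.07163.

7.16%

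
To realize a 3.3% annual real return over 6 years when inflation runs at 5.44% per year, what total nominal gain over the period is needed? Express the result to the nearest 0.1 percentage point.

67.0%

Required annual nominal rate: (1+3.3%)(1+5.44%) − 1 = 8.91952%.
Cumulative over 6 years: (1 + 0.0891952)^6 − 1 ≈ 0.66968.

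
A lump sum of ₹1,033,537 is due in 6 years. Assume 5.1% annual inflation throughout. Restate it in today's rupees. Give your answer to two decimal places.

Price-level factor over 6 years: (1 + 5.1%)^6 ≈ 1.3477715858.
Purchasing power today: ₹1,033,537 divided by that factor.

₹766,848.78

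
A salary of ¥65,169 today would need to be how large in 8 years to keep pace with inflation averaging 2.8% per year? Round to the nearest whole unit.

¥81,280

Cumulative price-level factor: (1+2.8%)^8 ≈ 1.2472253153.
The nominal amount required is ¥65,169 scaled up by that factor.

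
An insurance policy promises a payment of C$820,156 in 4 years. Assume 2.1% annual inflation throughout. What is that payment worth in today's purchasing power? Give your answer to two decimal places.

Price-level factor over 4 years: (1 + 2.1%)^4 ≈ 1.0866832385.
Purchasing power today: C$820,156 divided by that factor.

C$754,733.28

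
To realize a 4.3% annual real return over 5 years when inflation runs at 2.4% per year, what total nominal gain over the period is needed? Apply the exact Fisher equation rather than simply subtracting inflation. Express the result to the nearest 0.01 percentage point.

38.97%

Required annual nominal rate: (1+4.3%)(1+2.4%) − 1 = 6.8032%.
Cumulative over 5 years: (1 + 0.068032)^5 − 1 ≈ 0.38970.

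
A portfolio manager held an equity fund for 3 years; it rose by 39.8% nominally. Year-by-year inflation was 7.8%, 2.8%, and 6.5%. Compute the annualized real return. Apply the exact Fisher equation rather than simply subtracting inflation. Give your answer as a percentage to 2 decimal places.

5.81%

Cumulative inflation factor: 1.078 × 1.028 × 1.065 ≈ 1.18022.
Nominal growth factor: 1.39800. Real growth factor = 1.39800 / 1.18022 ≈ 1.18453.
Annualized: 1.18453^(1/3) − 1 ≈ 0.05807.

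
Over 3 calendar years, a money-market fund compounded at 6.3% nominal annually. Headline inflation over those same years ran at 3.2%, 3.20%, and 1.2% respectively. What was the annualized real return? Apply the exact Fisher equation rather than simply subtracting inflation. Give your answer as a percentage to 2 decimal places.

Cumulative inflation factor: 1.032 × 1.0320 × 1.012 ≈ 1.07780.
Nominal growth factor: 1.20116. Real growth factor = 1.20116 / 1.07780 ≈ 1.11445.
Annualized: 1.11445^(1/3) − 1 ≈ 0.03678.

3.68%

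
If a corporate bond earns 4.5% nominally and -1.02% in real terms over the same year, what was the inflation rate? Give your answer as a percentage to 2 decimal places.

5.58%

From (1+r_nom) = (1+r_real)(1+π), we get 1+π = (1 + 4.5%)/(1 − 1.02%) = 1.045/0.9898 ≈ 1.05577.
So π ≈ 5.5769%.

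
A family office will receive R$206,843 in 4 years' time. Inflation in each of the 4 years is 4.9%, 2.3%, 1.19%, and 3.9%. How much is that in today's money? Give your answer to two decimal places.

R$183,331.28

Price-level factor over 4 years: 1.049 × 1.023 × 1.0119 × 1.039 ≈ 1.1282472025.
Purchasing power today: R$206,843 divided by that factor.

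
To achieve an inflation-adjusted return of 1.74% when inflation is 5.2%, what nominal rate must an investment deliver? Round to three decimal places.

7.030%

By the Fisher equation, 1 + r_nom = (1 + 1.74%)(1 + 5.2%) = 1.0174 × 1.052 = 1.0703048.
So r_nom = 7.03048%.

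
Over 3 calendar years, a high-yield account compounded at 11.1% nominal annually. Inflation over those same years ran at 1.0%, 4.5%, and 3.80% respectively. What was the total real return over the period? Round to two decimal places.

25.17%

Cumulative inflation factor: 1.010 × 1.045 × 1.0380 ≈ 1.09556.
Nominal growth factor: 1.37133. Real growth factor = 1.37133 / 1.09556 ≈ 1.25172.
Total real return ≈ 25.1720%.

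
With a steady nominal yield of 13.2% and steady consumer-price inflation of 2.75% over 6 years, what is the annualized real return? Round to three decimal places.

10.170%

With constant rates the annual real return is the same each year: (1+13.2%)/(1+2.75%) − 1 = 0.10170.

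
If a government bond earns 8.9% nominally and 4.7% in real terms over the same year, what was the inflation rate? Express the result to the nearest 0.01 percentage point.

From (1+r_nom) = (1+r_real)(1+π), we get 1+π = (1 + 8.9%)/(1 + 4.7%) = 1.089/1.047 ≈ 1.04011.
So π ≈ 4.0115%.

4.01%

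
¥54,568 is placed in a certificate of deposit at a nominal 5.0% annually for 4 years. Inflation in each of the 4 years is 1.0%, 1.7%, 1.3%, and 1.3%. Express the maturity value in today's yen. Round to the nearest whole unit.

¥62,927

Nominal value at maturity: ¥54,568 × (1 + 5.0%)^4 ≈ ¥66,328.
Price-level factor over 4 years: 1.010 × 1.017 × 1.013 × 1.013 ≈ 1.0540500117.
The maturity value deflated by that factor is the answer in today's purchasing power.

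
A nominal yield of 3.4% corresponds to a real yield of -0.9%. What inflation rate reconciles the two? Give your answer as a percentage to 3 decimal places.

From (1+r_nom) = (1+r_real)(1+π), we get 1+π = (1 + 3.4%)/(1 − 0.9%) = 1.034/0.991 ≈ 1.04339.
So π ≈ 4.3391%.

4.339%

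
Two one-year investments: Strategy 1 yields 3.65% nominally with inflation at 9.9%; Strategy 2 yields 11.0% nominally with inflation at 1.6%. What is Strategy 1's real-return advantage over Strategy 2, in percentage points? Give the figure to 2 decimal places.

Strategy 1 real return: 1.0365/1.099 − 1 = -5.687%.
Strategy 2 real return: 1.110/1.016 − 1 = 9.252%.
Difference: -5.687 − 9.252 = -14.939 pp.

-14.94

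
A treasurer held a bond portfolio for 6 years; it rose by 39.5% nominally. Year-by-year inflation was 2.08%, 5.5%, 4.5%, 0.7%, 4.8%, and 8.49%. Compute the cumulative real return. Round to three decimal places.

8.264%

Cumulative inflation factor: 1.0208 × 1.055 × 1.045 × 1.007 × 1.048 × 1.0849 ≈ 1.28852.
Nominal growth factor: 1.39500. Real growth factor = 1.39500 / 1.28852 ≈ 1.08264.
Total real return ≈ 8.2641%.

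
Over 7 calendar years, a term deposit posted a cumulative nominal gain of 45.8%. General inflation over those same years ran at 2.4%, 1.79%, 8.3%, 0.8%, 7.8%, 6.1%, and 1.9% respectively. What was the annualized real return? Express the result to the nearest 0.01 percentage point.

Cumulative inflation factor: 1.024 × 1.0179 × 1.083 × 1.008 × 1.078 × 1.061 × 1.019 ≈ 1.32618.
Nominal growth factor: 1.45800. Real growth factor = 1.45800 / 1.32618 ≈ 1.09940.
Annualized: 1.09940^(1/7) − 1 ≈ 0.01363.

1.36%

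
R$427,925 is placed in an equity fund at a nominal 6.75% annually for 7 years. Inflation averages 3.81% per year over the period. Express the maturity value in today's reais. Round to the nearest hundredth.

R$520,317.59

Nominal value at maturity: R$427,925 × (1 + 6.75%)^7 ≈ R$675,994.01.
Price-level factor over 7 years: (1 + 3.81%)^7 ≈ 1.2991949904.
Dividing the nominal maturity value by the price-level factor gives the value in today's money.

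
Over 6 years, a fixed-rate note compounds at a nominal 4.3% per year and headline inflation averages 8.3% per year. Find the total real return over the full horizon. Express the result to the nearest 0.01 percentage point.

The annual real rate is (1+4.3%)/(1+8.3%) − 1 = -3.6934%.
Compounded over 6 years: (1 + -0.036934)^6 − 1 ≈ -0.20212.

-20.21%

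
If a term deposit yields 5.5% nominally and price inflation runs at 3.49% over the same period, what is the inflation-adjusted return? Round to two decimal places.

1.94%

Real return via the Fisher equation: (1 + 5.5%)/(1 + 3.49%) − 1 = 1.055/1.0349 − 1 ≈ 0.01942.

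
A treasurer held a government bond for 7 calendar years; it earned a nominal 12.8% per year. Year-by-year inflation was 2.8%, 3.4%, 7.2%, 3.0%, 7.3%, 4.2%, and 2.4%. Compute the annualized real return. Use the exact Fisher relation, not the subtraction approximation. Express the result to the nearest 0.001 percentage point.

8.138%

Cumulative inflation factor: 1.028 × 1.034 × 1.072 × 1.030 × 1.073 × 1.042 × 1.024 ≈ 1.34373.
Nominal growth factor: 2.32361. Real growth factor = 2.32361 / 1.34373 ≈ 1.72922.
Annualized: 1.72922^(1/7) − 1 ≈ 0.08138.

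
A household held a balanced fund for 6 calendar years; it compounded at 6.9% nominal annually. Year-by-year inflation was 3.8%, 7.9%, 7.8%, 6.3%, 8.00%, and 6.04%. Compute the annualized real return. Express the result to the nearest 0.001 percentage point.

Cumulative inflation factor: 1.038 × 1.079 × 1.078 × 1.063 × 1.0800 × 1.0604 ≈ 1.46982.
Nominal growth factor: 1.49233. Real growth factor = 1.49233 / 1.46982 ≈ 1.01532.
Annualized: 1.01532^(1/6) − 1 ≈ 0.00254.

0.254%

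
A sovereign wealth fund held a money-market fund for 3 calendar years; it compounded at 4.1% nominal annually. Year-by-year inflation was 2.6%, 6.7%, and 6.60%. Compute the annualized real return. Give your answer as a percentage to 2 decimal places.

-1.12%

Cumulative inflation factor: 1.026 × 1.067 × 1.0660 ≈ 1.16699.
Nominal growth factor: 1.12811. Real growth factor = 1.12811 / 1.16699 ≈ 0.96668.
Annualized: 0.96668^(1/3) − 1 ≈ -0.01123.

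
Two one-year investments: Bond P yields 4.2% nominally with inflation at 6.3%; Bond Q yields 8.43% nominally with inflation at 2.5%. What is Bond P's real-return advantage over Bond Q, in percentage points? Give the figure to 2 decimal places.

Bond P real return: 1.042/1.063 − 1 = -1.976%.
Bond Q real return: 1.0843/1.025 − 1 = 5.785%.
Difference: -1.976 − 5.785 = -7.761 pp.

-7.76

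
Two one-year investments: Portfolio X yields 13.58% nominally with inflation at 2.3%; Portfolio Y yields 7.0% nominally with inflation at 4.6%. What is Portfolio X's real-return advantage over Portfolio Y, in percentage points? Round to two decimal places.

8.73

Portfolio X real return: 1.1358/1.023 − 1 = 11.026%.
Portfolio Y real return: 1.070/1.046 − 1 = 2.294%.
Difference: 11.026 − 2.294 = 8.732 pp.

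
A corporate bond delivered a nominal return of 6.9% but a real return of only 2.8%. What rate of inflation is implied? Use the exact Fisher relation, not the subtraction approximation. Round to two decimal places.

3.99%

From (1+r_nom) = (1+r_real)(1+π), we get 1+π = (1 + 6.9%)/(1 + 2.8%) = 1.069/1.028 ≈ 1.03988.
So π ≈ 3.9883%.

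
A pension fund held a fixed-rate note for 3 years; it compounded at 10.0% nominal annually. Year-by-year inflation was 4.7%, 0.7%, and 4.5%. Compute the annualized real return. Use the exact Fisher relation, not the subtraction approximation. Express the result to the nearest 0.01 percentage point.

6.50%

Cumulative inflation factor: 1.047 × 1.007 × 1.045 ≈ 1.10177.
Nominal growth factor: 1.33100. Real growth factor = 1.33100 / 1.10177 ≈ 1.20805.
Annualized: 1.20805^(1/3) − 1 ≈ 0.06503.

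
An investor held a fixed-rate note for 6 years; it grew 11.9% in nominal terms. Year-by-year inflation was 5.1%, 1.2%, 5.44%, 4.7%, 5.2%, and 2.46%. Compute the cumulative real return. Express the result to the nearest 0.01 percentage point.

-11.59%

Cumulative inflation factor: 1.051 × 1.012 × 1.0544 × 1.047 × 1.052 × 1.0246 ≈ 1.26563.
Nominal growth factor: 1.11900. Real growth factor = 1.11900 / 1.26563 ≈ 0.88415.
Total real return ≈ -11.5853%.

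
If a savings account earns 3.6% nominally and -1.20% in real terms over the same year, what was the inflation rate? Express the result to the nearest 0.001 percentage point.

From (1+r_nom) = (1+r_real)(1+π), we get 1+π = (1 + 3.6%)/(1 − 1.20%) = 1.036/0.9880 ≈ 1.04858.
So π ≈ 4.8583%.

4.858%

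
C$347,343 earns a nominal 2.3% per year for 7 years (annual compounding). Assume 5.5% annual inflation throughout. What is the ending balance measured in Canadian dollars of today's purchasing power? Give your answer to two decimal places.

Nominal value at maturity: C$347,343 × (1 + 2.3%)^7 ≈ C$407,275.22.
Price-level factor over 7 years: (1 + 5.5%)^7 ≈ 1.4546791611.
The maturity value deflated by that factor is the answer in today's purchasing power.

C$279,975.98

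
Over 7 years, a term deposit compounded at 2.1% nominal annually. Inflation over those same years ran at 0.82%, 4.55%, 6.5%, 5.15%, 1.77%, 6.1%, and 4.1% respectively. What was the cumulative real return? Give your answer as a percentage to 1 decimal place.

Cumulative inflation factor: 1.0082 × 1.0455 × 1.065 × 1.0515 × 1.0177 × 1.061 × 1.041 ≈ 1.32683.
Nominal growth factor: 1.15659. Real growth factor = 1.15659 / 1.32683 ≈ 0.87170.
Total real return ≈ -12.8305%.

-12.8%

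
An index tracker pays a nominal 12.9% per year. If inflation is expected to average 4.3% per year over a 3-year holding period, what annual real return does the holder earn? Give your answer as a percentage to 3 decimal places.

8.245%

With constant rates the annual real return is the same each year: (1+12.9%)/(1+4.3%) − 1 = 0.08245.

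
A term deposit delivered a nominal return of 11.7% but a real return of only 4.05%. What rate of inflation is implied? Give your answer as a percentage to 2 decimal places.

From (1+r_nom) = (1+r_real)(1+π), we get 1+π = (1 + 11.7%)/(1 + 4.05%) = 1.117/1.0405 ≈ 1.07352.
So π ≈ 7.3522%.

7.35%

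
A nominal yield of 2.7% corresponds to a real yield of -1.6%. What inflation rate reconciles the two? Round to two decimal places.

From (1+r_nom) = (1+r_real)(1+π), we get 1+π = (1 + 2.7%)/(1 − 1.6%) = 1.027/0.984 ≈ 1.04370.
So π ≈ 4.3699%.

4.37%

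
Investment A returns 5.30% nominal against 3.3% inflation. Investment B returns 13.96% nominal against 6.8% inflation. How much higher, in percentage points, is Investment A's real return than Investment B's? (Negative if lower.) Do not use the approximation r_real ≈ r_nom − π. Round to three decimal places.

-4.768

Investment A real return: 1.0530/1.033 − 1 = 1.9361%.
Investment B real return: 1.1396/1.068 − 1 = 6.7041%.
Difference: 1.9361 − 6.7041 = -4.7680 pp.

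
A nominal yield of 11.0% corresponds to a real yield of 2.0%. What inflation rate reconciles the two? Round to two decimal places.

From (1+r_nom) = (1+r_real)(1+π), we get 1+π = (1 + 11.0%)/(1 + 2.0%) = 1.110/1.020 ≈ 1.08824.
So π ≈ 8.8235%.

8.82%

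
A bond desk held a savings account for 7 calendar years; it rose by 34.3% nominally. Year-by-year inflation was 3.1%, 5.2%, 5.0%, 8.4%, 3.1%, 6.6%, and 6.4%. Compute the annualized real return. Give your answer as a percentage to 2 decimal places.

Cumulative inflation factor: 1.031 × 1.052 × 1.050 × 1.084 × 1.031 × 1.066 × 1.064 ≈ 1.44361.
Nominal growth factor: 1.34300. Real growth factor = 1.34300 / 1.44361 ≈ 0.93031.
Annualized: 0.93031^(1/7) − 1 ≈ -0.01027.

-1.03%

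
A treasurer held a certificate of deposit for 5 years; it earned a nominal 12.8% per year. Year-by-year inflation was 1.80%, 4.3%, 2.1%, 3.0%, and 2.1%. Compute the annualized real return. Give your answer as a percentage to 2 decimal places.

9.88%

Cumulative inflation factor: 1.0180 × 1.043 × 1.021 × 1.030 × 1.021 ≈ 1.14004.
Nominal growth factor: 1.82619. Real growth factor = 1.82619 / 1.14004 ≈ 1.60186.
Annualized: 1.60186^(1/5) − 1 ≈ 0.09882.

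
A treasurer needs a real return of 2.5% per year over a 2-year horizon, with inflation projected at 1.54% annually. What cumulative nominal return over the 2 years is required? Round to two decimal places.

8.32%

Required annual nominal rate: (1+2.5%)(1+1.54%) − 1 = 4.0785%.
Cumulative over 2 years: (1 + 0.040785)^2 − 1 ≈ 0.08323.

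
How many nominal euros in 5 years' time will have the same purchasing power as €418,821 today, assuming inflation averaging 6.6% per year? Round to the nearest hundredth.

€576,520.13

Cumulative price-level factor: (1+6.6%)^5 ≈ 1.3765310860.
The nominal amount required is €418,821 scaled up by that factor.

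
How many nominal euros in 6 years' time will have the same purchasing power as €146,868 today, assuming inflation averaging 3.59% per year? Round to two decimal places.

€181,482.26

Cumulative price-level factor: (1+3.59%)^6 ≈ 1.2356827910.
The nominal amount required is €146,868 scaled up by that factor.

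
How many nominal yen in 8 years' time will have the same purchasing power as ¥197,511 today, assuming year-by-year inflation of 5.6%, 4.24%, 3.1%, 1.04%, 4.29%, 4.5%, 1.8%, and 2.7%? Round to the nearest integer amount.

¥258,059

Cumulative price-level factor: 1.056 × 1.0424 × 1.031 × 1.0104 × 1.0429 × 1.045 × 1.018 × 1.027 ≈ 1.3065544193.
Multiplying ¥197,511 by the price-level factor gives the future nominal sum.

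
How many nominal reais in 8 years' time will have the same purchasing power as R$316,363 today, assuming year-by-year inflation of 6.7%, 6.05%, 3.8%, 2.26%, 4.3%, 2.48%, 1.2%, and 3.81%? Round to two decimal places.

R$426,684.68

Cumulative price-level factor: 1.067 × 1.0605 × 1.038 × 1.0226 × 1.043 × 1.0248 × 1.012 × 1.0381 ≈ 1.3487186498.
Multiplying R$316,363 by the price-level factor gives the future nominal sum.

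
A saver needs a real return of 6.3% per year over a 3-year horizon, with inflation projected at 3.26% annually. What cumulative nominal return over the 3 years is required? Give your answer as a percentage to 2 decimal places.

32.25%

Required annual nominal rate: (1+6.3%)(1+3.26%) − 1 = 9.76538%.
Cumulative over 3 years: (1 + 0.0976538)^3 − 1 ≈ 0.32250.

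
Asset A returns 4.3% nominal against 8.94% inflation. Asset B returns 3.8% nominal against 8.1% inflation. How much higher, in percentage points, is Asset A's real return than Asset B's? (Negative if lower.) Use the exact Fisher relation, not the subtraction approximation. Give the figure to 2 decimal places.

Asset A real return: 1.043/1.0894 − 1 = -4.259%.
Asset B real return: 1.038/1.081 − 1 = -3.978%.
Difference: -4.259 − (-3.978) = -0.281 pp.

-0.28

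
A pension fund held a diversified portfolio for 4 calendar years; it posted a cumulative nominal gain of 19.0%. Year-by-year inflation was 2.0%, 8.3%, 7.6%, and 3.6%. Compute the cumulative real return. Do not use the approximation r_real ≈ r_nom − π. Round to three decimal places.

Cumulative inflation factor: 1.020 × 1.083 × 1.076 × 1.036 ≈ 1.23140.
Nominal growth factor: 1.19000. Real growth factor = 1.19000 / 1.23140 ≈ 0.96638.
Total real return ≈ -3.3624%.

-3.362%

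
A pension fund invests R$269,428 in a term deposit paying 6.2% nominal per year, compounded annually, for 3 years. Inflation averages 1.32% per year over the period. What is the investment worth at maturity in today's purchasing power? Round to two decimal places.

Nominal value at maturity: R$269,428 × (1 + 6.2%)^3 ≈ R$322,712.86.
Price-level factor over 3 years: (1 + 1.32%)^3 ≈ 1.0401250200.
The maturity value deflated by that factor is the answer in today's purchasing power.

R$310,263.53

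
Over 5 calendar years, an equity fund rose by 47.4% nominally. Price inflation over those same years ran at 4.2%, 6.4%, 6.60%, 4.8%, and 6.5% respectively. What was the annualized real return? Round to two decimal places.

2.25%

Cumulative inflation factor: 1.042 × 1.064 × 1.0660 × 1.048 × 1.065 ≈ 1.31910.
Nominal growth factor: 1.47400. Real growth factor = 1.47400 / 1.31910 ≈ 1.11743.
Annualized: 1.11743^(1/5) − 1 ≈ 0.02245.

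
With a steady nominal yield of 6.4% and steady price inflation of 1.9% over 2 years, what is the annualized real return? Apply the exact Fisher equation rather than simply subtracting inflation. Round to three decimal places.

With constant rates the annual real return is the same each year: (1+6.4%)/(1+1.9%) − 1 = 0.04416.

4.416%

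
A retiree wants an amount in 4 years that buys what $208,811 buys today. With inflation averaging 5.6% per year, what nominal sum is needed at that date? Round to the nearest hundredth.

Cumulative price-level factor: (1+5.6%)^4 ≈ 1.2435282985.
Multiplying $208,811 by the price-level factor gives the future nominal sum.

$259,662.39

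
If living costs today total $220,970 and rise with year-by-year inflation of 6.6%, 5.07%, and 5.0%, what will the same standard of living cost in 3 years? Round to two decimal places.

Cumulative price-level factor: 1.066 × 1.0507 × 1.050 = 1.17604851.
Multiplying $220,970 by the price-level factor gives the future nominal sum.

$259,871.44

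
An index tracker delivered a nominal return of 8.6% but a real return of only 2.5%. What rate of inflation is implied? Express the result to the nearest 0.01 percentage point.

5.95%

From (1+r_nom) = (1+r_real)(1+π), we get 1+π = (1 + 8.6%)/(1 + 2.5%) = 1.086/1.025 ≈ 1.05951.
So π ≈ 5.9512%.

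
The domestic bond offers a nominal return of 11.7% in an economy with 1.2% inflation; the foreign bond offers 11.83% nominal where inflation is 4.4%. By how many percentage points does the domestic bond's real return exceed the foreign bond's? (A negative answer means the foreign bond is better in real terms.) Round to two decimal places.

3.26

The domestic bond real return: 1.117/1.012 − 1 = 10.375%.
The foreign bond real return: 1.1183/1.044 − 1 = 7.117%.
Difference: 10.375 − 7.117 = 3.258 pp.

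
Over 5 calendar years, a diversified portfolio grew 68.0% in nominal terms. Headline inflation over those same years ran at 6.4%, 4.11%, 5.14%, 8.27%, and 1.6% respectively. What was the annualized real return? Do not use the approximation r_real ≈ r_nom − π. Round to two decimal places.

5.57%

Cumulative inflation factor: 1.064 × 1.0411 × 1.0514 × 1.0827 × 1.016 ≈ 1.28116.
Nominal growth factor: 1.68000. Real growth factor = 1.68000 / 1.28116 ≈ 1.31131.
Annualized: 1.31131^(1/5) − 1 ≈ 0.05570.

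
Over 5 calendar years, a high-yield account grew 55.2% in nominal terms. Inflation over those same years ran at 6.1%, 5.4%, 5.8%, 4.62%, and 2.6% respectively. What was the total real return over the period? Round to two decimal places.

22.20%

Cumulative inflation factor: 1.061 × 1.054 × 1.058 × 1.0462 × 1.026 ≈ 1.27000.
Nominal growth factor: 1.55200. Real growth factor = 1.55200 / 1.27000 ≈ 1.22205.
Total real return ≈ 22.2047%.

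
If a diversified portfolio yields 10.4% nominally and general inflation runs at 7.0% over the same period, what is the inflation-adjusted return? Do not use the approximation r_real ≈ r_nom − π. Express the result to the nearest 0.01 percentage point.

3.18%

Real return via the Fisher equation: (1 + 10.4%)/(1 + 7.0%) − 1 = 1.104/1.070 − 1 ≈ 0.03178.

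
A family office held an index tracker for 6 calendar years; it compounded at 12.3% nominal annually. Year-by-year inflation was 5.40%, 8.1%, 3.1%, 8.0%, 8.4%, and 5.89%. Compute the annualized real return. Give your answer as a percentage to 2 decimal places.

5.48%

Cumulative inflation factor: 1.0540 × 1.081 × 1.031 × 1.080 × 1.084 × 1.0589 ≈ 1.45624.
Nominal growth factor: 2.00576. Real growth factor = 2.00576 / 1.45624 ≈ 1.37735.
Annualized: 1.37735^(1/6) − 1 ≈ 0.05481.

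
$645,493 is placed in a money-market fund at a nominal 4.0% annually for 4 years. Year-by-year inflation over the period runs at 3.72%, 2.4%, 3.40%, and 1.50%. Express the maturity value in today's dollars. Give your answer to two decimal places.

$677,447.82

Nominal value at maturity: $645,493 × (1 + 4.0%)^4 ≈ $755,135.51.
Price-level factor over 4 years: 1.0372 × 1.024 × 1.0340 × 1.0150 ≈ 1.1146770145.
Dividing the nominal maturity value by the price-level factor gives the value in today's money.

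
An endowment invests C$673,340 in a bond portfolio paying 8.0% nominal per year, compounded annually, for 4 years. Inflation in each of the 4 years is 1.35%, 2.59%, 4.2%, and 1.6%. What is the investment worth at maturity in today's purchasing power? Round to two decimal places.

Nominal value at maturity: C$673,340 × (1 + 8.0%)^4 ≈ C$916,071.64.
Price-level factor over 4 years: 1.0135 × 1.0259 × 1.042 × 1.016 ≈ 1.1007538415.
Dividing the nominal maturity value by the price-level factor gives the value in today's money.

C$832,222.07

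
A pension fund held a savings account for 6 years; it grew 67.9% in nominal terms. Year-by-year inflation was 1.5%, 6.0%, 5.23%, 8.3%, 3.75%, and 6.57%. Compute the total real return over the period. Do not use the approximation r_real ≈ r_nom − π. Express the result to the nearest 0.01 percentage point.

Cumulative inflation factor: 1.015 × 1.060 × 1.0523 × 1.083 × 1.0375 × 1.0657 ≈ 1.35570.
Nominal growth factor: 1.67900. Real growth factor = 1.67900 / 1.35570 ≈ 1.23848.
Total real return ≈ 23.8476%.

23.85%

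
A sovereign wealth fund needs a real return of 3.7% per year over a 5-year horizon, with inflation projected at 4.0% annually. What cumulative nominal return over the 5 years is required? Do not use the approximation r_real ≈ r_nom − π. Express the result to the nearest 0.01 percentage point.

Required annual nominal rate: (1+3.7%)(1+4.0%) − 1 = 7.848%.
Cumulative over 5 years: (1 + 0.07848)^5 − 1 ≈ 0.45902.

45.90%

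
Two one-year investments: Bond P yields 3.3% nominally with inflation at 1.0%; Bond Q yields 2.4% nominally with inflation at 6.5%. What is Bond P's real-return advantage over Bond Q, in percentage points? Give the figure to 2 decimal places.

Bond P real return: 1.033/1.010 − 1 = 2.277%.
Bond Q real return: 1.024/1.065 − 1 = -3.850%.
Difference: 2.277 − (-3.850) = 6.127 pp.

6.13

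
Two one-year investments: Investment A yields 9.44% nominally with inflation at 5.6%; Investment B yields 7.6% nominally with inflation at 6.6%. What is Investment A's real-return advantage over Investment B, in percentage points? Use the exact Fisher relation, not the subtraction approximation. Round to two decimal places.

Investment A real return: 1.0944/1.056 − 1 = 3.636%.
Investment B real return: 1.076/1.066 − 1 = 0.938%.
Difference: 3.636 − 0.938 = 2.698 pp.

2.70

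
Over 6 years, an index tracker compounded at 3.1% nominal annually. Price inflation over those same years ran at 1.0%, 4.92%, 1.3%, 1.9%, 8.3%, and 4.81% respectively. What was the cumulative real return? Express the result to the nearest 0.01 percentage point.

-3.27%

Cumulative inflation factor: 1.010 × 1.0492 × 1.013 × 1.019 × 1.083 × 1.0481 ≈ 1.24164.
Nominal growth factor: 1.20102. Real growth factor = 1.20102 / 1.24164 ≈ 0.96729.
Total real return ≈ -3.2708%.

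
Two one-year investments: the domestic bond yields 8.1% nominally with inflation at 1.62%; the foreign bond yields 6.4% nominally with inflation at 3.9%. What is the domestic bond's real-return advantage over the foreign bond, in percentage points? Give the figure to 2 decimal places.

3.97

The domestic bond real return: 1.081/1.0162 − 1 = 6.377%.
The foreign bond real return: 1.064/1.039 − 1 = 2.406%.
Difference: 6.377 − 2.406 = 3.971 pp.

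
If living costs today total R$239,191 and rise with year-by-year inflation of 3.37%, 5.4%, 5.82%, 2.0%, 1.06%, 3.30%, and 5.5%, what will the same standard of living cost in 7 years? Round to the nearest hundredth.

Cumulative price-level factor: 1.0337 × 1.054 × 1.0582 × 1.020 × 1.0106 × 1.0330 × 1.055 ≈ 1.2951949164.
The nominal amount required is R$239,191 scaled up by that factor.

R$309,798.97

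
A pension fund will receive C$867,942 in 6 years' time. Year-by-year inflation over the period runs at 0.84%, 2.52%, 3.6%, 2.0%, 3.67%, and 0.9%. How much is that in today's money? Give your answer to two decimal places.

C$759,530.25

Price-level factor over 6 years: 1.0084 × 1.0252 × 1.036 × 1.020 × 1.0367 × 1.009 ≈ 1.1427352557.
Purchasing power today: C$867,942 divided by that factor.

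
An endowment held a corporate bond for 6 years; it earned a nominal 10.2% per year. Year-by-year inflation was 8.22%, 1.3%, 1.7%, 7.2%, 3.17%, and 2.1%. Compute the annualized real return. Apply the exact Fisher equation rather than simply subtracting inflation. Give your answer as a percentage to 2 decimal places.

6.05%

Cumulative inflation factor: 1.0822 × 1.013 × 1.017 × 1.072 × 1.0317 × 1.021 ≈ 1.25896.
Nominal growth factor: 1.79098. Real growth factor = 1.79098 / 1.25896 ≈ 1.42258.
Annualized: 1.42258^(1/6) − 1 ≈ 0.06051.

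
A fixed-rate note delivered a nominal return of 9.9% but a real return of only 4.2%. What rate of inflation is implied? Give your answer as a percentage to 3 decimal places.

5.470%

From (1+r_nom) = (1+r_real)(1+π), we get 1+π = (1 + 9.9%)/(1 + 4.2%) = 1.099/1.042 ≈ 1.05470.
So π ≈ 5.4702%.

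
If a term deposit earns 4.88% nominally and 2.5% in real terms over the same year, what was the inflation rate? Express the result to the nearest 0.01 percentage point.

From (1+r_nom) = (1+r_real)(1+π), we get 1+π = (1 + 4.88%)/(1 + 2.5%) = 1.0488/1.025 ≈ 1.02322.
So π ≈ 2.3220%.

2.32%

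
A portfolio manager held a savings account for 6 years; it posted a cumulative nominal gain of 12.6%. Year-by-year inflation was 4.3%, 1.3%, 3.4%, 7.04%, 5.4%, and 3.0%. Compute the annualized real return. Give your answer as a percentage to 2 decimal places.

Cumulative inflation factor: 1.043 × 1.013 × 1.034 × 1.0704 × 1.054 × 1.030 ≈ 1.26952.
Nominal growth factor: 1.12600. Real growth factor = 1.12600 / 1.26952 ≈ 0.88695.
Annualized: 0.88695^(1/6) − 1 ≈ -0.01980.

-1.98%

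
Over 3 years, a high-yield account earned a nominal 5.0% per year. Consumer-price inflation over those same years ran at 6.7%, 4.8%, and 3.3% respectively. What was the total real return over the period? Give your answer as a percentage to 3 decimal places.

Cumulative inflation factor: 1.067 × 1.048 × 1.033 ≈ 1.15512.
Nominal growth factor: 1.15763. Real growth factor = 1.15763 / 1.15512 ≈ 1.00217.
Total real return ≈ 0.2171%.

0.217%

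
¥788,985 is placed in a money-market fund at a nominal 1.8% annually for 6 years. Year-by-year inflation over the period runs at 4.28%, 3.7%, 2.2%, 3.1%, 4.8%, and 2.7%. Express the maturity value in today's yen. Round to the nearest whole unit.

Nominal value at maturity: ¥788,985 × (1 + 1.8%)^6 ≈ ¥878,123.
Price-level factor over 6 years: 1.0428 × 1.037 × 1.022 × 1.031 × 1.048 × 1.027 ≈ 1.2263687240.
Dividing the nominal maturity value by the price-level factor gives the value in today's money.

¥716,035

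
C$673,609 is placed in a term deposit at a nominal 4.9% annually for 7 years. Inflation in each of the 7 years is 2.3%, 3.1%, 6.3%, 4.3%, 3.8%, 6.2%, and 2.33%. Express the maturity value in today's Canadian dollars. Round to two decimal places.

Nominal value at maturity: C$673,609 × (1 + 4.9%)^7 ≈ C$941,534.63.
Price-level factor over 7 years: 1.023 × 1.031 × 1.063 × 1.043 × 1.038 × 1.062 × 1.0233 ≈ 1.3190969505.
Dividing the nominal maturity value by the price-level factor gives the value in today's money.

C$713,772.12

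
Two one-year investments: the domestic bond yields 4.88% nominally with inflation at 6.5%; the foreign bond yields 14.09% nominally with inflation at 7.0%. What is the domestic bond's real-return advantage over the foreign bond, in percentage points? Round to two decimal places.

-8.15

The domestic bond real return: 1.0488/1.065 − 1 = -1.521%.
The foreign bond real return: 1.1409/1.070 − 1 = 6.626%.
Difference: -1.521 − 6.626 = -8.147 pp.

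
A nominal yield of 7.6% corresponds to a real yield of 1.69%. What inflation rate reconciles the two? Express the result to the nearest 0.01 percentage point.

5.81%

From (1+r_nom) = (1+r_real)(1+π), we get 1+π = (1 + 7.6%)/(1 + 1.69%) = 1.076/1.0169 ≈ 1.05812.
So π ≈ 5.8118%.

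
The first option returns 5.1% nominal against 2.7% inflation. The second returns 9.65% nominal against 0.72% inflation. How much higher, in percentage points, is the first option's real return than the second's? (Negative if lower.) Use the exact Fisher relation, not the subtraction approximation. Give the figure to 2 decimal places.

The first option real return: 1.051/1.027 − 1 = 2.337%.
The second real return: 1.0965/1.0072 − 1 = 8.866%.
Difference: 2.337 − 8.866 = -6.529 pp.

-6.53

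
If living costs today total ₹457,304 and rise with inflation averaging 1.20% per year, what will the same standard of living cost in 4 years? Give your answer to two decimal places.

₹479,652.87

Cumulative price-level factor: (1+1.20%)^4 ≈ 1.0488709327.
Multiplying ₹457,304 by the price-level factor gives the future nominal sum.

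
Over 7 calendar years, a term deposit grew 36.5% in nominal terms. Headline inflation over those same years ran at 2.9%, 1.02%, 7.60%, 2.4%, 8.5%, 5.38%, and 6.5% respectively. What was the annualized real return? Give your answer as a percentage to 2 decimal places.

Cumulative inflation factor: 1.029 × 1.0102 × 1.0760 × 1.024 × 1.085 × 1.0538 × 1.065 ≈ 1.39467.
Nominal growth factor: 1.36500. Real growth factor = 1.36500 / 1.39467 ≈ 0.97872.
Annualized: 0.97872^(1/7) − 1 ≈ -0.00307.

-0.31%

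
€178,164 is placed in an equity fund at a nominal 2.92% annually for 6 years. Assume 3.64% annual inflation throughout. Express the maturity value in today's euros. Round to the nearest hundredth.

Nominal value at maturity: €178,164 × (1 + 2.92%)^6 ≈ €211,747.66.
Price-level factor over 6 years: (1 + 3.64%)^6 ≈ 1.2392656894.
The maturity value deflated by that factor is the answer in today's purchasing power.

€170,865.43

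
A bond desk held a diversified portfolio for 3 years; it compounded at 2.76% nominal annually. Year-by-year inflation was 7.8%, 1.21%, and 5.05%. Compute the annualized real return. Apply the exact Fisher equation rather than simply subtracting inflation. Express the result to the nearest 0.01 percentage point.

-1.81%

Cumulative inflation factor: 1.078 × 1.0121 × 1.0505 ≈ 1.14614.
Nominal growth factor: 1.08511. Real growth factor = 1.08511 / 1.14614 ≈ 0.94675.
Annualized: 0.94675^(1/3) − 1 ≈ -0.01808.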